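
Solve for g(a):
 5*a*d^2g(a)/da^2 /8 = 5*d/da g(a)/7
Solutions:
 g(a) = C1 + C2*a^(15/7)


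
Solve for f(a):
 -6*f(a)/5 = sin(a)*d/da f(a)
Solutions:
 f(a) = C1*(cos(a) + 1)^(3/5)/(cos(a) - 1)^(3/5)


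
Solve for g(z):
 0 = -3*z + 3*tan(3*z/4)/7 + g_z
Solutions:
 g(z) = C1 + 3*z^2/2 + 4*log(cos(3*z/4))/7


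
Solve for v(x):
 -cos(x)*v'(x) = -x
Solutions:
 v(x) = C1 + Integral(x/cos(x), x)


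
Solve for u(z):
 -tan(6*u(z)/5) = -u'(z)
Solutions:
 u(z) = -5*asin(C1*exp(6*z/5))/6 + 5*pi/6
 u(z) = 5*asin(C1*exp(6*z/5))/6


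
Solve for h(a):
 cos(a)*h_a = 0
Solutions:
 h(a) = C1


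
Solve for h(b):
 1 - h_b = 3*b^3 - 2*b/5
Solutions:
 h(b) = C1 - 3*b^4/4 + b^2/5 + b


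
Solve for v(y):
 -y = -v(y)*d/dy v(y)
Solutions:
 v(y) = -sqrt(C1 + y^2)
 v(y) = sqrt(C1 + y^2)


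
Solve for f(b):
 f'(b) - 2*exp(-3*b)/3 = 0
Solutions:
 f(b) = C1 - 2*exp(-3*b)/9


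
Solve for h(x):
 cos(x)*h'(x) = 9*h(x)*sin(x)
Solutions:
 h(x) = C1/cos(x)^9


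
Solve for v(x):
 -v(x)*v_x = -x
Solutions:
 v(x) = -sqrt(C1 + x^2)
 v(x) = sqrt(C1 + x^2)


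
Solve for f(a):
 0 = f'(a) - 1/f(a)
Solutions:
 f(a) = -sqrt(C1 + 2*a)
 f(a) = sqrt(C1 + 2*a)


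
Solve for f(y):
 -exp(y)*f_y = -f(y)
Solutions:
 f(y) = C1*exp(-exp(-y))


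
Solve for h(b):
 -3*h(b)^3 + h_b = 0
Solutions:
 h(b) = -sqrt(2)*sqrt(-1/(C1 + 3*b))/2
 h(b) = sqrt(2)*sqrt(-1/(C1 + 3*b))/2


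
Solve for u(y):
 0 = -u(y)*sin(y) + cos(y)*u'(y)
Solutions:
 u(y) = C1/cos(y)


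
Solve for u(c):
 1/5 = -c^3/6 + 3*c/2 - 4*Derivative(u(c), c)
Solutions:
 u(c) = C1 - c^4/96 + 3*c^2/16 - c/20


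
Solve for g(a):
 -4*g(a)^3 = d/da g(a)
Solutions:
 g(a) = -sqrt(2)*sqrt(-1/(C1 - 4*a))/2
 g(a) = sqrt(2)*sqrt(-1/(C1 - 4*a))/2


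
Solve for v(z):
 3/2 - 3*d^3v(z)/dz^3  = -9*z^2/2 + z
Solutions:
 v(z) = C1 + C2*z + C3*z^2 + z^5/40 - z^4/72 + z^3/12


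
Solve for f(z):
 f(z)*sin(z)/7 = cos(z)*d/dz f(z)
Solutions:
 f(z) = C1/cos(z)^(1/7)


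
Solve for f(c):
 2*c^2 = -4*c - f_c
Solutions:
 f(c) = C1 - 2*c^3/3 - 2*c^2


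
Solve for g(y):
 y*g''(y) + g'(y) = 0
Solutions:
 g(y) = C1 + C2*log(y)


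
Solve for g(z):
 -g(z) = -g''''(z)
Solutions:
 g(z) = C1*exp(-z) + C2*exp(z) + C3*sin(z) + C4*cos(z)


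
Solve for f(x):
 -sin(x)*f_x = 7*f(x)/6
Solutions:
 f(x) = C1*(cos(x) + 1)^(7/12)/(cos(x) - 1)^(7/12)


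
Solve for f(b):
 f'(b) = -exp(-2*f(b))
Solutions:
 f(b) = log(-sqrt(C1 - 2*b))
 f(b) = log(C1 - 2*b)/2


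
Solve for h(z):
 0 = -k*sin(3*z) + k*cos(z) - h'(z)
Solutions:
 h(z) = C1 + k*sin(z) + k*cos(3*z)/3


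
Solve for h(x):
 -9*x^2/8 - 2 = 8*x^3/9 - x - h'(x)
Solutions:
 h(x) = C1 + 2*x^4/9 + 3*x^3/8 - x^2/2 + 2*x


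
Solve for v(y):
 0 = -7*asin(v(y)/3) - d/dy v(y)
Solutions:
 Integral(1/asin(_y/3), (_y, v(y))) = C1 - 7*y


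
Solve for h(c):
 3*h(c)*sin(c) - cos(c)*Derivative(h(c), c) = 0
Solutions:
 h(c) = C1/cos(c)^3


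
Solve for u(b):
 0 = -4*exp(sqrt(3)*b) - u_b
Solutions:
 u(b) = C1 - 4*sqrt(3)*exp(sqrt(3)*b)/3


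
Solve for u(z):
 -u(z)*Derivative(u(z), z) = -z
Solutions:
 u(z) = -sqrt(C1 + z^2)
 u(z) = sqrt(C1 + z^2)


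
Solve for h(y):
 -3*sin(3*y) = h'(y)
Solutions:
 h(y) = C1 + cos(3*y)


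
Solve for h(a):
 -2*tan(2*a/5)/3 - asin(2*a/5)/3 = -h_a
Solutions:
 h(a) = C1 + a*asin(2*a/5)/3 + sqrt(25 - 4*a^2)/6 - 5*log(cos(2*a/5))/3


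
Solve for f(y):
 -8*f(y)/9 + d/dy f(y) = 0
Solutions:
 f(y) = C1*exp(8*y/9)


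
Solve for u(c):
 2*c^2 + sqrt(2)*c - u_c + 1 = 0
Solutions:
 u(c) = C1 + 2*c^3/3 + sqrt(2)*c^2/2 + c


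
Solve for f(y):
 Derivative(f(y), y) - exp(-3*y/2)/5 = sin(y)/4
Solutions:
 f(y) = C1 - cos(y)/4 - 2*exp(-3*y/2)/15


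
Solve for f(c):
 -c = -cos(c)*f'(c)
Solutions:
 f(c) = C1 + Integral(c/cos(c), c)


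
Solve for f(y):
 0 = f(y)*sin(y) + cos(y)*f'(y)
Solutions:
 f(y) = C1*cos(y)


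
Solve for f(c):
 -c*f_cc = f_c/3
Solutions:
 f(c) = C1 + C2*c^(2/3)


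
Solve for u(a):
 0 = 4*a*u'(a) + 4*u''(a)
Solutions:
 u(a) = C1 + C2*erf(sqrt(2)*a/2)


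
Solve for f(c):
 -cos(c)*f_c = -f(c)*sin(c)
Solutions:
 f(c) = C1/cos(c)


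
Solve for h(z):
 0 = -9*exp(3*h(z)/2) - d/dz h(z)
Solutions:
 h(z) = 2*log(1/(C1 + 27*z))/3 + 2*log(2)/3
 h(z) = 2*log(2^(1/3)*(-3^(2/3) - 3*3^(1/6)*I)*(1/(C1 + 9*z))^(1/3)/6)
 h(z) = 2*log(2^(1/3)*(-3^(2/3) + 3*3^(1/6)*I)*(1/(C1 + 9*z))^(1/3)/6)


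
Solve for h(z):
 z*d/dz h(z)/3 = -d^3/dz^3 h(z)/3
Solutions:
 h(z) = C1 + Integral(C2*airyai(-z) + C3*airybi(-z), z)


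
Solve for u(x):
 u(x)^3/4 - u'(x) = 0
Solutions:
 u(x) = -sqrt(2)*sqrt(-1/(C1 + x))
 u(x) = sqrt(2)*sqrt(-1/(C1 + x))


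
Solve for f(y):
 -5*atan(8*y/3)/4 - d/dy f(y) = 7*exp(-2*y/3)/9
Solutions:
 f(y) = C1 - 5*y*atan(8*y/3)/4 + 15*log(64*y^2 + 9)/64 + 7*exp(-2*y/3)/6


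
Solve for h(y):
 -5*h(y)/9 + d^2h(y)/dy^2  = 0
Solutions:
 h(y) = C1*exp(-sqrt(5)*y/3) + C2*exp(sqrt(5)*y/3)


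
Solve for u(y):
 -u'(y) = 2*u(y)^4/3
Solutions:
 u(y) = (-1 - sqrt(3)*I)*(1/(C1 + 2*y))^(1/3)/2
 u(y) = (-1 + sqrt(3)*I)*(1/(C1 + 2*y))^(1/3)/2
 u(y) = (1/(C1 + 2*y))^(1/3)


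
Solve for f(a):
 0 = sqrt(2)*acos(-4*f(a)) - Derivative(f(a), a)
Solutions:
 Integral(1/acos(-4*_y), (_y, f(a))) = C1 + sqrt(2)*a


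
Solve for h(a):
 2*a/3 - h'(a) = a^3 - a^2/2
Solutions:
 h(a) = C1 - a^4/4 + a^3/6 + a^2/3


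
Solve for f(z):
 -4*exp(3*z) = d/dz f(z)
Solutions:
 f(z) = C1 - 4*exp(3*z)/3


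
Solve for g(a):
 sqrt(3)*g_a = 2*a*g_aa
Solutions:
 g(a) = C1 + C2*a^(sqrt(3)/2 + 1)


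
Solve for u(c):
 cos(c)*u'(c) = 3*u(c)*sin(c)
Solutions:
 u(c) = C1/cos(c)^3


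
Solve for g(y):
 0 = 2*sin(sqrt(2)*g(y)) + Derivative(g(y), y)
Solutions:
 g(y) = sqrt(2)*(pi - acos((-exp(2*sqrt(2)*C1) - exp(4*sqrt(2)*y))/(exp(2*sqrt(2)*C1) - exp(4*sqrt(2)*y)))/2)
 g(y) = sqrt(2)*acos((-exp(2*sqrt(2)*C1) - exp(4*sqrt(2)*y))/(exp(2*sqrt(2)*C1) - exp(4*sqrt(2)*y)))/2


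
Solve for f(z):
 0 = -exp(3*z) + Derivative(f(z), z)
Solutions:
 f(z) = C1 + exp(3*z)/3


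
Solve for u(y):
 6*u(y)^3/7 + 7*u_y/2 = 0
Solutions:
 u(y) = -7*sqrt(2)*sqrt(-1/(C1 - 12*y))/2
 u(y) = 7*sqrt(2)*sqrt(-1/(C1 - 12*y))/2


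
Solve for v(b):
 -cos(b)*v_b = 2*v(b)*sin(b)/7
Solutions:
 v(b) = C1*cos(b)^(2/7)


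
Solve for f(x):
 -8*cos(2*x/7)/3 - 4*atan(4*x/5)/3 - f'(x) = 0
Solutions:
 f(x) = C1 - 4*x*atan(4*x/5)/3 + 5*log(16*x^2 + 25)/6 - 28*sin(2*x/7)/3


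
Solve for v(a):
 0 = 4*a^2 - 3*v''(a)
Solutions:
 v(a) = C1 + C2*a + a^4/9


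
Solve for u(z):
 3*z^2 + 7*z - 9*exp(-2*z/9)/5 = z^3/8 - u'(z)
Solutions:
 u(z) = C1 + z^4/32 - z^3 - 7*z^2/2 - 81*exp(-2*z/9)/10


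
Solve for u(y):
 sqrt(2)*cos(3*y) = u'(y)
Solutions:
 u(y) = C1 + sqrt(2)*sin(3*y)/3


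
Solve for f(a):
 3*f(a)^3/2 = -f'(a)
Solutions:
 f(a) = -sqrt(-1/(C1 - 3*a))
 f(a) = sqrt(-1/(C1 - 3*a))


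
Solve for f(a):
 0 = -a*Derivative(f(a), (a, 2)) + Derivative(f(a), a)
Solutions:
 f(a) = C1 + C2*a^2


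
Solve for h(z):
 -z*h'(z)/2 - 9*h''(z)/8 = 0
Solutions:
 h(z) = C1 + C2*erf(sqrt(2)*z/3)


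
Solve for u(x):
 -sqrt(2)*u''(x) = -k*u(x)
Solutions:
 u(x) = C1*exp(-2^(3/4)*sqrt(k)*x/2) + C2*exp(2^(3/4)*sqrt(k)*x/2)


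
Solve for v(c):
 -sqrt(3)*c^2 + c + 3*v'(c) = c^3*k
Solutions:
 v(c) = C1 + c^4*k/12 + sqrt(3)*c^3/9 - c^2/6


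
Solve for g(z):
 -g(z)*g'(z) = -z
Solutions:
 g(z) = -sqrt(C1 + z^2)
 g(z) = sqrt(C1 + z^2)


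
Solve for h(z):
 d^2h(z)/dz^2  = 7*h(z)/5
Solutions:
 h(z) = C1*exp(-sqrt(35)*z/5) + C2*exp(sqrt(35)*z/5)


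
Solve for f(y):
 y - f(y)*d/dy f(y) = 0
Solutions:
 f(y) = -sqrt(C1 + y^2)
 f(y) = sqrt(C1 + y^2)


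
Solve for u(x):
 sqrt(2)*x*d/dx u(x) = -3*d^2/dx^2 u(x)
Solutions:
 u(x) = C1 + C2*erf(2^(3/4)*sqrt(3)*x/6)


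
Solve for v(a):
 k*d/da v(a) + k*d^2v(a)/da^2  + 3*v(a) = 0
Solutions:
 v(a) = C1*exp(a*(-1 + sqrt(k*(k - 12))/k)/2) + C2*exp(-a*(1 + sqrt(k*(k - 12))/k)/2)


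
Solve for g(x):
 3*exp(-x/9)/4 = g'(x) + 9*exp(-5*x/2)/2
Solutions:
 g(x) = C1 + 9*exp(-5*x/2)/5 - 27*exp(-x/9)/4


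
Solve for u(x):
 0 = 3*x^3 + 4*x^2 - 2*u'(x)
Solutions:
 u(x) = C1 + 3*x^4/8 + 2*x^3/3


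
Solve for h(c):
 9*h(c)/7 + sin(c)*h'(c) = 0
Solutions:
 h(c) = C1*(cos(c) + 1)^(9/14)/(cos(c) - 1)^(9/14)


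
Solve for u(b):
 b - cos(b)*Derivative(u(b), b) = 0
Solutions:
 u(b) = C1 + Integral(b/cos(b), b)


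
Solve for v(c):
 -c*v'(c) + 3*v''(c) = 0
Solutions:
 v(c) = C1 + C2*erfi(sqrt(6)*c/6)


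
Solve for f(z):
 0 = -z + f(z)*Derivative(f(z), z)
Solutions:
 f(z) = -sqrt(C1 + z^2)
 f(z) = sqrt(C1 + z^2)


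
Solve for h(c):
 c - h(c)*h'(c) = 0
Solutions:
 h(c) = -sqrt(C1 + c^2)
 h(c) = sqrt(C1 + c^2)


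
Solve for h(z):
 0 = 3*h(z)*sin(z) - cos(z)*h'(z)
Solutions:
 h(z) = C1/cos(z)^3


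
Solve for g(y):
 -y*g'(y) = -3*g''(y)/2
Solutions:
 g(y) = C1 + C2*erfi(sqrt(3)*y/3)


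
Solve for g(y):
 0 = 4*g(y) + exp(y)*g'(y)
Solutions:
 g(y) = C1*exp(4*exp(-y))


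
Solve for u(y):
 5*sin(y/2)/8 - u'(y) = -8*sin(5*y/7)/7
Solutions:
 u(y) = C1 - 5*cos(y/2)/4 - 8*cos(5*y/7)/5


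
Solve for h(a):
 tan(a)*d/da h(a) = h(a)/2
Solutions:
 h(a) = C1*sqrt(sin(a))


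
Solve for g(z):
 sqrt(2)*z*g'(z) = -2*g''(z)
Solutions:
 g(z) = C1 + C2*erf(2^(1/4)*z/2)


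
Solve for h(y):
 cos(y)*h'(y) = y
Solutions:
 h(y) = C1 + Integral(y/cos(y), y)


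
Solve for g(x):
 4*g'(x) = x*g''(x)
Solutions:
 g(x) = C1 + C2*x^5


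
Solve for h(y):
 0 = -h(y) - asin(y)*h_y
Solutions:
 h(y) = C1*exp(-Integral(1/asin(y), y))


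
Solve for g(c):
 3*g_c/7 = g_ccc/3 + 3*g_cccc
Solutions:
 g(c) = C1 + C2*exp(-c*(14*14^(1/3)/(81*sqrt(58965) + 19669)^(1/3) + 28 + 14^(2/3)*(81*sqrt(58965) + 19669)^(1/3))/756)*sin(14^(1/3)*sqrt(3)*c*(-14^(1/3)*(81*sqrt(58965) + 19669)^(1/3) + 14/(81*sqrt(58965) + 19669)^(1/3))/756) + C3*exp(-c*(14*14^(1/3)/(81*sqrt(58965) + 19669)^(1/3) + 28 + 14^(2/3)*(81*sqrt(58965) + 19669)^(1/3))/756)*cos(14^(1/3)*sqrt(3)*c*(-14^(1/3)*(81*sqrt(58965) + 19669)^(1/3) + 14/(81*sqrt(58965) + 19669)^(1/3))/756) + C4*exp(c*(-14 + 14*14^(1/3)/(81*sqrt(58965) + 19669)^(1/3) + 14^(2/3)*(81*sqrt(58965) + 19669)^(1/3))/378)


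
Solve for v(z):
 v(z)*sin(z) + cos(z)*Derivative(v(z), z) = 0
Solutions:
 v(z) = C1*cos(z)


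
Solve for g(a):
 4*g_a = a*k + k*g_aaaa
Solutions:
 g(a) = C1 + C2*exp(2^(2/3)*a*(1/k)^(1/3)) + C3*exp(2^(2/3)*a*(-1 + sqrt(3)*I)*(1/k)^(1/3)/2) + C4*exp(-2^(2/3)*a*(1 + sqrt(3)*I)*(1/k)^(1/3)/2) + a^2*k/8


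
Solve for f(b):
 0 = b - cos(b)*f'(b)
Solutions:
 f(b) = C1 + Integral(b/cos(b), b)


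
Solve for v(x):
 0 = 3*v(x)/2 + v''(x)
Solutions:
 v(x) = C1*sin(sqrt(6)*x/2) + C2*cos(sqrt(6)*x/2)


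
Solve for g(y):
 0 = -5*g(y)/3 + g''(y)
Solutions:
 g(y) = C1*exp(-sqrt(15)*y/3) + C2*exp(sqrt(15)*y/3)


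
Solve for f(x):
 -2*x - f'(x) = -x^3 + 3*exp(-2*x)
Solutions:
 f(x) = C1 + x^4/4 - x^2 + 3*exp(-2*x)/2


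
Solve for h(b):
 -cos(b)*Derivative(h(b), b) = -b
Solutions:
 h(b) = C1 + Integral(b/cos(b), b)


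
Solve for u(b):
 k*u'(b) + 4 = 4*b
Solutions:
 u(b) = C1 + 2*b^2/k - 4*b/k


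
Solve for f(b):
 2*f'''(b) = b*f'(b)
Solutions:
 f(b) = C1 + Integral(C2*airyai(2^(2/3)*b/2) + C3*airybi(2^(2/3)*b/2), b)


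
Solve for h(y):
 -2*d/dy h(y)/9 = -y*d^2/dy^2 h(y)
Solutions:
 h(y) = C1 + C2*y^(11/9)


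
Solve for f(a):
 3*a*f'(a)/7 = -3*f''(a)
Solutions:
 f(a) = C1 + C2*erf(sqrt(14)*a/14)


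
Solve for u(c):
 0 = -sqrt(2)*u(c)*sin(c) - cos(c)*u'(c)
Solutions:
 u(c) = C1*cos(c)^(sqrt(2))


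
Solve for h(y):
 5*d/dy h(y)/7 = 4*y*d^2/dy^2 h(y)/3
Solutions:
 h(y) = C1 + C2*y^(43/28)


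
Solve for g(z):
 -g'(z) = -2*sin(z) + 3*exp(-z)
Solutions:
 g(z) = C1 - 2*cos(z) + 3*exp(-z)


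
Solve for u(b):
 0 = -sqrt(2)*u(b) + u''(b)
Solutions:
 u(b) = C1*exp(-2^(1/4)*b) + C2*exp(2^(1/4)*b)


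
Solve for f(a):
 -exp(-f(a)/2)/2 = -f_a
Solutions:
 f(a) = 2*log(C1 + a/4)


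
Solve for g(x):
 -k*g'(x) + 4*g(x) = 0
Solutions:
 g(x) = C1*exp(4*x/k)


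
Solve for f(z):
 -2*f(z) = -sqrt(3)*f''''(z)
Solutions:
 f(z) = C1*exp(-2^(1/4)*3^(7/8)*z/3) + C2*exp(2^(1/4)*3^(7/8)*z/3) + C3*sin(2^(1/4)*3^(7/8)*z/3) + C4*cos(2^(1/4)*3^(7/8)*z/3)


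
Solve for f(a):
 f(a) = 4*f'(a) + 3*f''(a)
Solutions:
 f(a) = C1*exp(a*(-2 + sqrt(7))/3) + C2*exp(-a*(2 + sqrt(7))/3)


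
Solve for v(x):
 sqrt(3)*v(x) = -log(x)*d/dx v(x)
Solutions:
 v(x) = C1*exp(-sqrt(3)*li(x))


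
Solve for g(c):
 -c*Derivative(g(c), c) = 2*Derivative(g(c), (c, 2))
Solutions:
 g(c) = C1 + C2*erf(c/2)


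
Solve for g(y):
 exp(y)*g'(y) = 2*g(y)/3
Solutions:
 g(y) = C1*exp(-2*exp(-y)/3)


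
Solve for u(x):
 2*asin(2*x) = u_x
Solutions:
 u(x) = C1 + 2*x*asin(2*x) + sqrt(1 - 4*x^2)


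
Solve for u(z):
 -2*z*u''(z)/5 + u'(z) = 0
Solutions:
 u(z) = C1 + C2*z^(7/2)


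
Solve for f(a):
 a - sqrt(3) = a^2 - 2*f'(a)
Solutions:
 f(a) = C1 + a^3/6 - a^2/4 + sqrt(3)*a/2


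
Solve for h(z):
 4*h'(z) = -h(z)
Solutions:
 h(z) = C1*exp(-z/4)


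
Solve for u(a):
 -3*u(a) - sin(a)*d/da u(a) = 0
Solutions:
 u(a) = C1*(cos(a) + 1)^(3/2)/(cos(a) - 1)^(3/2)


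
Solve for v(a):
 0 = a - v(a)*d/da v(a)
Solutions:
 v(a) = -sqrt(C1 + a^2)
 v(a) = sqrt(C1 + a^2)


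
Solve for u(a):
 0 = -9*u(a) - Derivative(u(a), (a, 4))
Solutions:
 u(a) = (C1*sin(sqrt(6)*a/2) + C2*cos(sqrt(6)*a/2))*exp(-sqrt(6)*a/2) + (C3*sin(sqrt(6)*a/2) + C4*cos(sqrt(6)*a/2))*exp(sqrt(6)*a/2)


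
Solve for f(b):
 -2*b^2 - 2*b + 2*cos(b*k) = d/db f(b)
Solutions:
 f(b) = C1 - 2*b^3/3 - b^2 + 2*sin(b*k)/k


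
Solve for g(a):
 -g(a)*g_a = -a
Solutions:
 g(a) = -sqrt(C1 + a^2)
 g(a) = sqrt(C1 + a^2)


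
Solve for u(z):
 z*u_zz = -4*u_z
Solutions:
 u(z) = C1 + C2/z^3


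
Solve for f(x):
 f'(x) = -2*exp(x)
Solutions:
 f(x) = C1 - 2*exp(x)


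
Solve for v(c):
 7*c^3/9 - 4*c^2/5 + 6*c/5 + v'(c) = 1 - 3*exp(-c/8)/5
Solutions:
 v(c) = C1 - 7*c^4/36 + 4*c^3/15 - 3*c^2/5 + c + 24*exp(-c/8)/5


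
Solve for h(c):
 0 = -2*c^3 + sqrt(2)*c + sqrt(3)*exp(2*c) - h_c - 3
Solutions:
 h(c) = C1 - c^4/2 + sqrt(2)*c^2/2 - 3*c + sqrt(3)*exp(2*c)/2


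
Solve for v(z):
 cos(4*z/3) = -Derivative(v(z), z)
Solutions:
 v(z) = C1 - 3*sin(4*z/3)/4


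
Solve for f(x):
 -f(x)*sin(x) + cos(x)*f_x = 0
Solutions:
 f(x) = C1/cos(x)


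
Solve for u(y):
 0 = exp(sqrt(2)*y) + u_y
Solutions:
 u(y) = C1 - sqrt(2)*exp(sqrt(2)*y)/2


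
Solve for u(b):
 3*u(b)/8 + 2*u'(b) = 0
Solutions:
 u(b) = C1*exp(-3*b/16)


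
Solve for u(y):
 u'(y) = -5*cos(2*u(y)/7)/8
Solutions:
 5*y/8 - 7*log(sin(2*u(y)/7) - 1)/4 + 7*log(sin(2*u(y)/7) + 1)/4 = C1


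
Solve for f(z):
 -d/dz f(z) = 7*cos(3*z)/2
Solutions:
 f(z) = C1 - 7*sin(3*z)/6


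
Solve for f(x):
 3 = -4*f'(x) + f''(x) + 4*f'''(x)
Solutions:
 f(x) = C1 + C2*exp(x*(-1 + sqrt(65))/8) + C3*exp(-x*(1 + sqrt(65))/8) - 3*x/4


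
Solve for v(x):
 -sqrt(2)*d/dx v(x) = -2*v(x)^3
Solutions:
 v(x) = -sqrt(2)*sqrt(-1/(C1 + sqrt(2)*x))/2
 v(x) = sqrt(2)*sqrt(-1/(C1 + sqrt(2)*x))/2


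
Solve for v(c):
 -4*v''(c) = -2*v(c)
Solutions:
 v(c) = C1*exp(-sqrt(2)*c/2) + C2*exp(sqrt(2)*c/2)


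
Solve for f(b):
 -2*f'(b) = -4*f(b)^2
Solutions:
 f(b) = -1/(C1 + 2*b)


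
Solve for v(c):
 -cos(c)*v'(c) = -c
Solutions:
 v(c) = C1 + Integral(c/cos(c), c)


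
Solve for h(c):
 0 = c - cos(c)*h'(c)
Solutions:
 h(c) = C1 + Integral(c/cos(c), c)


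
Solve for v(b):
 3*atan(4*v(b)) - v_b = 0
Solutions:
 Integral(1/atan(4*_y), (_y, v(b))) = C1 + 3*b


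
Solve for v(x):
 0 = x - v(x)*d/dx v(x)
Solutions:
 v(x) = -sqrt(C1 + x^2)
 v(x) = sqrt(C1 + x^2)


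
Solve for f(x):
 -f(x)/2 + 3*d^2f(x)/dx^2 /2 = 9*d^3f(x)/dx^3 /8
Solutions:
 f(x) = C1*exp(x*(8*2^(2/3)/(9*sqrt(17) + 49)^(1/3) + 2^(1/3)*(9*sqrt(17) + 49)^(1/3) + 8)/18)*sin(2^(1/3)*sqrt(3)*x*(-(9*sqrt(17) + 49)^(1/3) + 8*2^(1/3)/(9*sqrt(17) + 49)^(1/3))/18) + C2*exp(x*(8*2^(2/3)/(9*sqrt(17) + 49)^(1/3) + 2^(1/3)*(9*sqrt(17) + 49)^(1/3) + 8)/18)*cos(2^(1/3)*sqrt(3)*x*(-(9*sqrt(17) + 49)^(1/3) + 8*2^(1/3)/(9*sqrt(17) + 49)^(1/3))/18) + C3*exp(x*(-2^(1/3)*(9*sqrt(17) + 49)^(1/3) - 8*2^(2/3)/(9*sqrt(17) + 49)^(1/3) + 4)/9)


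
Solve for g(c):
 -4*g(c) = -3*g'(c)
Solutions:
 g(c) = C1*exp(4*c/3)


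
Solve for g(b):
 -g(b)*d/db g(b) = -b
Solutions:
 g(b) = -sqrt(C1 + b^2)
 g(b) = sqrt(C1 + b^2)


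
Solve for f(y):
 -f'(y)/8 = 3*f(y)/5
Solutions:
 f(y) = C1*exp(-24*y/5)


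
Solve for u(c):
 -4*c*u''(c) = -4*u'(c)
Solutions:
 u(c) = C1 + C2*c^2


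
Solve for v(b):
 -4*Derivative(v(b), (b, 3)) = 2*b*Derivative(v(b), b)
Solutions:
 v(b) = C1 + Integral(C2*airyai(-2^(2/3)*b/2) + C3*airybi(-2^(2/3)*b/2), b)


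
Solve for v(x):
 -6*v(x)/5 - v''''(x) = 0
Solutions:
 v(x) = (C1*sin(10^(3/4)*3^(1/4)*x/10) + C2*cos(10^(3/4)*3^(1/4)*x/10))*exp(-10^(3/4)*3^(1/4)*x/10) + (C3*sin(10^(3/4)*3^(1/4)*x/10) + C4*cos(10^(3/4)*3^(1/4)*x/10))*exp(10^(3/4)*3^(1/4)*x/10)


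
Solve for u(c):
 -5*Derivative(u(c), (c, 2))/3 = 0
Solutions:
 u(c) = C1 + C2*c


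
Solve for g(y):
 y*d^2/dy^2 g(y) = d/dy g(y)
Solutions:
 g(y) = C1 + C2*y^2


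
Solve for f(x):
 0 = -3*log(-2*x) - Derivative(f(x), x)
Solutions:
 f(x) = C1 - 3*x*log(-x) + 3*x*(1 - log(2))


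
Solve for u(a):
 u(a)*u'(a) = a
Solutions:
 u(a) = -sqrt(C1 + a^2)
 u(a) = sqrt(C1 + a^2)


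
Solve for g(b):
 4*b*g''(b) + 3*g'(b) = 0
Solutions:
 g(b) = C1 + C2*b^(1/4)


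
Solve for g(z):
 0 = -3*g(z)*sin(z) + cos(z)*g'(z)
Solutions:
 g(z) = C1/cos(z)^3


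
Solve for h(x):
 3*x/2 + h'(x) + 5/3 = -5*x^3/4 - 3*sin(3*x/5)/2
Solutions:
 h(x) = C1 - 5*x^4/16 - 3*x^2/4 - 5*x/3 + 5*cos(3*x/5)/2


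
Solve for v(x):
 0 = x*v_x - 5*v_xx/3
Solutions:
 v(x) = C1 + C2*erfi(sqrt(30)*x/10)


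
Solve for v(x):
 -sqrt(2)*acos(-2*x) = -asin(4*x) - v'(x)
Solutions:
 v(x) = C1 - x*asin(4*x) - sqrt(1 - 16*x^2)/4 + sqrt(2)*(x*acos(-2*x) + sqrt(1 - 4*x^2)/2)


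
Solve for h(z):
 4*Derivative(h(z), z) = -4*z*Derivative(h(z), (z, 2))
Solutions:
 h(z) = C1 + C2*log(z)


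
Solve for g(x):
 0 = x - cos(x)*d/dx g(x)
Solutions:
 g(x) = C1 + Integral(x/cos(x), x)


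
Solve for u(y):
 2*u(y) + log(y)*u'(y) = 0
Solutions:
 u(y) = C1*exp(-2*li(y))


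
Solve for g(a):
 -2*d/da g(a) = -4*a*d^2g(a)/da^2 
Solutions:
 g(a) = C1 + C2*a^(3/2)


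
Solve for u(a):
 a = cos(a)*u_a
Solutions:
 u(a) = C1 + Integral(a/cos(a), a)


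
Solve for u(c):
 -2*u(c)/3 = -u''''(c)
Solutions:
 u(c) = C1*exp(-2^(1/4)*3^(3/4)*c/3) + C2*exp(2^(1/4)*3^(3/4)*c/3) + C3*sin(2^(1/4)*3^(3/4)*c/3) + C4*cos(2^(1/4)*3^(3/4)*c/3)


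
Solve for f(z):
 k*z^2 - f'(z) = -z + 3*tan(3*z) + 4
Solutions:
 f(z) = C1 + k*z^3/3 + z^2/2 - 4*z + log(cos(3*z))


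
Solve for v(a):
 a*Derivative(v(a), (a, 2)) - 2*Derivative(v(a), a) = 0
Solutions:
 v(a) = C1 + C2*a^3


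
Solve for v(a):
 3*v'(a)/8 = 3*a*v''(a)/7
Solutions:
 v(a) = C1 + C2*a^(15/8)


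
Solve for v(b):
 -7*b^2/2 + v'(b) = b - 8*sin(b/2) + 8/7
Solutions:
 v(b) = C1 + 7*b^3/6 + b^2/2 + 8*b/7 + 16*cos(b/2)


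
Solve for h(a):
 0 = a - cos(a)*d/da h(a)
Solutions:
 h(a) = C1 + Integral(a/cos(a), a)


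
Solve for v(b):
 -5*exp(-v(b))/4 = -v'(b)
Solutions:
 v(b) = log(C1 + 5*b/4)


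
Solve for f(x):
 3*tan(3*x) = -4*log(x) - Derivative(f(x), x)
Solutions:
 f(x) = C1 - 4*x*log(x) + 4*x + log(cos(3*x))


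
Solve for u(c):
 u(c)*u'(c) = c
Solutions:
 u(c) = -sqrt(C1 + c^2)
 u(c) = sqrt(C1 + c^2)


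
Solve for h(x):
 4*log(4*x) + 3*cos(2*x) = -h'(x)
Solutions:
 h(x) = C1 - 4*x*log(x) - 8*x*log(2) + 4*x - 3*sin(2*x)/2


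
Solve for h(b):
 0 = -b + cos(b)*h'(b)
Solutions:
 h(b) = C1 + Integral(b/cos(b), b)


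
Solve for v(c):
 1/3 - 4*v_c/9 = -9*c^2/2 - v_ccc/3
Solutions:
 v(c) = C1 + C2*exp(-2*sqrt(3)*c/3) + C3*exp(2*sqrt(3)*c/3) + 27*c^3/8 + 255*c/16


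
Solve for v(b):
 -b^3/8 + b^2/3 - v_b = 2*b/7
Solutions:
 v(b) = C1 - b^4/32 + b^3/9 - b^2/7


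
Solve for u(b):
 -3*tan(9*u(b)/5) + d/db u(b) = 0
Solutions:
 u(b) = -5*asin(C1*exp(27*b/5))/9 + 5*pi/9
 u(b) = 5*asin(C1*exp(27*b/5))/9


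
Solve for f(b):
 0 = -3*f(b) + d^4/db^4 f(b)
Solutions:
 f(b) = C1*exp(-3^(1/4)*b) + C2*exp(3^(1/4)*b) + C3*sin(3^(1/4)*b) + C4*cos(3^(1/4)*b)


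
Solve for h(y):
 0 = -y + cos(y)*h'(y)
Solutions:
 h(y) = C1 + Integral(y/cos(y), y)


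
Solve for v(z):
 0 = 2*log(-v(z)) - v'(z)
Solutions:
 -li(-v(z)) = C1 + 2*z


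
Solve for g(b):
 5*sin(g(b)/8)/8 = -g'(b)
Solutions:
 5*b/8 + 4*log(cos(g(b)/8) - 1) - 4*log(cos(g(b)/8) + 1) = C1


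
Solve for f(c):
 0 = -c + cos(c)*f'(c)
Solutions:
 f(c) = C1 + Integral(c/cos(c), c)


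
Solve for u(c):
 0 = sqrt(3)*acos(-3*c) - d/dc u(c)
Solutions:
 u(c) = C1 + sqrt(3)*(c*acos(-3*c) + sqrt(1 - 9*c^2)/3)


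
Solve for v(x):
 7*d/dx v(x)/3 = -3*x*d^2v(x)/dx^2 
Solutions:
 v(x) = C1 + C2*x^(2/9)


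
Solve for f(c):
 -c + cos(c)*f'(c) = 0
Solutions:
 f(c) = C1 + Integral(c/cos(c), c)


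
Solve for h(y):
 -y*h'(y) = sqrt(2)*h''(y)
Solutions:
 h(y) = C1 + C2*erf(2^(1/4)*y/2)


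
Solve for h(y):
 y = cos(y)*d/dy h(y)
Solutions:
 h(y) = C1 + Integral(y/cos(y), y)


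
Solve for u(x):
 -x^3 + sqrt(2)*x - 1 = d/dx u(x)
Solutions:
 u(x) = C1 - x^4/4 + sqrt(2)*x^2/2 - x


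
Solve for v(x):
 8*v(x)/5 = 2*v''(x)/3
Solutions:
 v(x) = C1*exp(-2*sqrt(15)*x/5) + C2*exp(2*sqrt(15)*x/5)


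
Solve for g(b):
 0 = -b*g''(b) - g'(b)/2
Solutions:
 g(b) = C1 + C2*sqrt(b)


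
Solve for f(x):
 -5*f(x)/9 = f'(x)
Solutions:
 f(x) = C1*exp(-5*x/9)


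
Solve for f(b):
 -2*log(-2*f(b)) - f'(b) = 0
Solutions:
 Integral(1/(log(-_y) + log(2)), (_y, f(b)))/2 = C1 - b


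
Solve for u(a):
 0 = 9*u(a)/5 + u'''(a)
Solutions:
 u(a) = C3*exp(-15^(2/3)*a/5) + (C1*sin(3*3^(1/6)*5^(2/3)*a/10) + C2*cos(3*3^(1/6)*5^(2/3)*a/10))*exp(15^(2/3)*a/10)


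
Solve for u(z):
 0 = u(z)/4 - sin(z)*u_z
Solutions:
 u(z) = C1*(cos(z) - 1)^(1/8)/(cos(z) + 1)^(1/8)


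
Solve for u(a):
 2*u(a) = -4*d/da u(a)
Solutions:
 u(a) = C1*exp(-a/2)


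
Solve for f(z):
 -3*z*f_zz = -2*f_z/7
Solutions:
 f(z) = C1 + C2*z^(23/21)


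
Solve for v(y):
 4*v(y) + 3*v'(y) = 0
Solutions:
 v(y) = C1*exp(-4*y/3)


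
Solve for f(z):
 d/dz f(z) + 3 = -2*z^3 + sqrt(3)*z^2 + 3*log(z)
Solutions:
 f(z) = C1 - z^4/2 + sqrt(3)*z^3/3 + 3*z*log(z) - 6*z


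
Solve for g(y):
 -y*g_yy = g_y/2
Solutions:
 g(y) = C1 + C2*sqrt(y)


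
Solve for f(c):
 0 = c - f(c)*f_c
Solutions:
 f(c) = -sqrt(C1 + c^2)
 f(c) = sqrt(C1 + c^2)


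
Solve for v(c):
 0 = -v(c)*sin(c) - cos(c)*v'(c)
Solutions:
 v(c) = C1*cos(c)


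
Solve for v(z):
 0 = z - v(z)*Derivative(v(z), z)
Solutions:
 v(z) = -sqrt(C1 + z^2)
 v(z) = sqrt(C1 + z^2)


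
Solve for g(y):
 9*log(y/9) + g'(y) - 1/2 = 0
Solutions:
 g(y) = C1 - 9*y*log(y) + 19*y/2 + y*log(387420489)


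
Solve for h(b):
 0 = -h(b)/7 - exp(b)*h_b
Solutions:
 h(b) = C1*exp(exp(-b)/7)


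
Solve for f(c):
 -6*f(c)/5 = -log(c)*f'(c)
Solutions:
 f(c) = C1*exp(6*li(c)/5)


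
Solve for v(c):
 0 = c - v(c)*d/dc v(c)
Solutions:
 v(c) = -sqrt(C1 + c^2)
 v(c) = sqrt(C1 + c^2)


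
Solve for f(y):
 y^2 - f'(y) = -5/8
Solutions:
 f(y) = C1 + y^3/3 + 5*y/8


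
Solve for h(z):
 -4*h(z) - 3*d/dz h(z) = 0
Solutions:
 h(z) = C1*exp(-4*z/3)


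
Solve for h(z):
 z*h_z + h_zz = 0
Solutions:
 h(z) = C1 + C2*erf(sqrt(2)*z/2)


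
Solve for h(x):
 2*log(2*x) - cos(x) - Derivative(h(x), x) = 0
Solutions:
 h(x) = C1 + 2*x*log(x) - 2*x + 2*x*log(2) - sin(x)


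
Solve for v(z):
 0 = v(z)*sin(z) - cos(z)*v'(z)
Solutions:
 v(z) = C1/cos(z)


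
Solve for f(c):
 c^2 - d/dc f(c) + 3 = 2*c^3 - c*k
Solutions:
 f(c) = C1 - c^4/2 + c^3/3 + c^2*k/2 + 3*c


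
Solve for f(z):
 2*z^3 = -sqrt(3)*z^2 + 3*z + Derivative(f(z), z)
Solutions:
 f(z) = C1 + z^4/2 + sqrt(3)*z^3/3 - 3*z^2/2


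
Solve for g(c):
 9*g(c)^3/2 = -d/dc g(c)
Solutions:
 g(c) = -sqrt(-1/(C1 - 9*c))
 g(c) = sqrt(-1/(C1 - 9*c))


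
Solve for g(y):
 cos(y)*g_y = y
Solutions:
 g(y) = C1 + Integral(y/cos(y), y)


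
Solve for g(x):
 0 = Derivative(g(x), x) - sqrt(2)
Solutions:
 g(x) = C1 + sqrt(2)*x


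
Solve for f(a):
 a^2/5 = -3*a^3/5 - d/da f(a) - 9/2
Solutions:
 f(a) = C1 - 3*a^4/20 - a^3/15 - 9*a/2


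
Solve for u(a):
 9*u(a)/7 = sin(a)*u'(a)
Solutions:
 u(a) = C1*(cos(a) - 1)^(9/14)/(cos(a) + 1)^(9/14)


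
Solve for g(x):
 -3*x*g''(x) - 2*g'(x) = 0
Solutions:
 g(x) = C1 + C2*x^(1/3)


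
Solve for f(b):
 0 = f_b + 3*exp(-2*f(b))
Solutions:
 f(b) = log(-sqrt(C1 - 6*b))
 f(b) = log(C1 - 6*b)/2


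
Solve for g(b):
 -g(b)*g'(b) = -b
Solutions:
 g(b) = -sqrt(C1 + b^2)
 g(b) = sqrt(C1 + b^2)


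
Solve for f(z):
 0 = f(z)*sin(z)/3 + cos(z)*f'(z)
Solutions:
 f(z) = C1*cos(z)^(1/3)


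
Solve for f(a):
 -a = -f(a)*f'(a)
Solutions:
 f(a) = -sqrt(C1 + a^2)
 f(a) = sqrt(C1 + a^2)


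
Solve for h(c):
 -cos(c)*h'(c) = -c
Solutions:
 h(c) = C1 + Integral(c/cos(c), c)


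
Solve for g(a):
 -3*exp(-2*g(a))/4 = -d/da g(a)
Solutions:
 g(a) = log(-sqrt(C1 + 6*a)) - log(2)
 g(a) = log(C1 + 6*a)/2 - log(2)


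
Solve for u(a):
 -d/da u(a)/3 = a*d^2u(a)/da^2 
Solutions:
 u(a) = C1 + C2*a^(2/3)


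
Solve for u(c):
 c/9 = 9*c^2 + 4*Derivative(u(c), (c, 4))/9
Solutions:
 u(c) = C1 + C2*c + C3*c^2 + C4*c^3 - 9*c^6/160 + c^5/480


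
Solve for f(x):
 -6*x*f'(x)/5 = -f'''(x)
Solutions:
 f(x) = C1 + Integral(C2*airyai(5^(2/3)*6^(1/3)*x/5) + C3*airybi(5^(2/3)*6^(1/3)*x/5), x)


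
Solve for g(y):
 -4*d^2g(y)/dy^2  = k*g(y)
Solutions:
 g(y) = C1*exp(-y*sqrt(-k)/2) + C2*exp(y*sqrt(-k)/2)


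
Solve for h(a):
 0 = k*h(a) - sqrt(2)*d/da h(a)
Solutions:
 h(a) = C1*exp(sqrt(2)*a*k/2)


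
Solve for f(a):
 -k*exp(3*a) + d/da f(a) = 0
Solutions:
 f(a) = C1 + k*exp(3*a)/3


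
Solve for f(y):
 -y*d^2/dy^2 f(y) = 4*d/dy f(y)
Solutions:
 f(y) = C1 + C2/y^3


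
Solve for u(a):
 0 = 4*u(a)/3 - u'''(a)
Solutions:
 u(a) = C3*exp(6^(2/3)*a/3) + (C1*sin(2^(2/3)*3^(1/6)*a/2) + C2*cos(2^(2/3)*3^(1/6)*a/2))*exp(-6^(2/3)*a/6)


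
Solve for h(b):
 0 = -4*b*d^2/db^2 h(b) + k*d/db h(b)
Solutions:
 h(b) = C1 + b^(re(k)/4 + 1)*(C2*sin(log(b)*Abs(im(k))/4) + C3*cos(log(b)*im(k)/4))


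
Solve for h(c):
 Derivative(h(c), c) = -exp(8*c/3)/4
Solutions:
 h(c) = C1 - 3*exp(8*c/3)/32


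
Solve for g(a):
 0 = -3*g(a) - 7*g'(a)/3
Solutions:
 g(a) = C1*exp(-9*a/7)


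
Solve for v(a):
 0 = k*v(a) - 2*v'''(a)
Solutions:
 v(a) = C1*exp(2^(2/3)*a*k^(1/3)/2) + C2*exp(2^(2/3)*a*k^(1/3)*(-1 + sqrt(3)*I)/4) + C3*exp(-2^(2/3)*a*k^(1/3)*(1 + sqrt(3)*I)/4)


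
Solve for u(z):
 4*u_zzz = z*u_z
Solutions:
 u(z) = C1 + Integral(C2*airyai(2^(1/3)*z/2) + C3*airybi(2^(1/3)*z/2), z)


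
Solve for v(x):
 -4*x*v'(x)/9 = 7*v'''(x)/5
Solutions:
 v(x) = C1 + Integral(C2*airyai(-2940^(1/3)*x/21) + C3*airybi(-2940^(1/3)*x/21), x)


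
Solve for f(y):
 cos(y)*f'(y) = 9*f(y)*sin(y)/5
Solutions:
 f(y) = C1/cos(y)^(9/5)


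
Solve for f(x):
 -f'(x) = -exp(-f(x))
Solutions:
 f(x) = log(C1 + x)


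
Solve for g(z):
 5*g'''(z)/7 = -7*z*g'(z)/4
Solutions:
 g(z) = C1 + Integral(C2*airyai(-50^(1/3)*7^(2/3)*z/10) + C3*airybi(-50^(1/3)*7^(2/3)*z/10), z)


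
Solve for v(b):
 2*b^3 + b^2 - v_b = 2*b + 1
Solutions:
 v(b) = C1 + b^4/2 + b^3/3 - b^2 - b


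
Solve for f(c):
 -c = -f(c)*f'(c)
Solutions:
 f(c) = -sqrt(C1 + c^2)
 f(c) = sqrt(C1 + c^2)


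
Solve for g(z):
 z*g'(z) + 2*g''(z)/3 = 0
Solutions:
 g(z) = C1 + C2*erf(sqrt(3)*z/2)


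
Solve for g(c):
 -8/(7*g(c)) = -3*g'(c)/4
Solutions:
 g(c) = -sqrt(C1 + 1344*c)/21
 g(c) = sqrt(C1 + 1344*c)/21


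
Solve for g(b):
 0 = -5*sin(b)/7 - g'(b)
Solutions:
 g(b) = C1 + 5*cos(b)/7


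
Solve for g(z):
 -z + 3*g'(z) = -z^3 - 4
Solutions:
 g(z) = C1 - z^4/12 + z^2/6 - 4*z/3


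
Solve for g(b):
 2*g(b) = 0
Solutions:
 g(b) = 0


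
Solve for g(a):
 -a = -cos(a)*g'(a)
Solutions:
 g(a) = C1 + Integral(a/cos(a), a)


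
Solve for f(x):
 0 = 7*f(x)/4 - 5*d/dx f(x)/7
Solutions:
 f(x) = C1*exp(49*x/20)


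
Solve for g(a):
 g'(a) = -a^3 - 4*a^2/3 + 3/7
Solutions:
 g(a) = C1 - a^4/4 - 4*a^3/9 + 3*a/7


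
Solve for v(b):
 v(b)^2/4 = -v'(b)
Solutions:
 v(b) = 4/(C1 + b)


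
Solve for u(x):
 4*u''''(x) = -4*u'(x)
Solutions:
 u(x) = C1 + C4*exp(-x) + (C2*sin(sqrt(3)*x/2) + C3*cos(sqrt(3)*x/2))*exp(x/2)


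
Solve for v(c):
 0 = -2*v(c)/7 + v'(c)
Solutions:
 v(c) = C1*exp(2*c/7)


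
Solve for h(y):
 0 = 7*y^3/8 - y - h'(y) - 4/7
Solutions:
 h(y) = C1 + 7*y^4/32 - y^2/2 - 4*y/7


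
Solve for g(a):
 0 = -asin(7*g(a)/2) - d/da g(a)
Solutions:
 Integral(1/asin(7*_y/2), (_y, g(a))) = C1 - a


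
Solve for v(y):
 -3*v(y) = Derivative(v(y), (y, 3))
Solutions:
 v(y) = C3*exp(-3^(1/3)*y) + (C1*sin(3^(5/6)*y/2) + C2*cos(3^(5/6)*y/2))*exp(3^(1/3)*y/2)


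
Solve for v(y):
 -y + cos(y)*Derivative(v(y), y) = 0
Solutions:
 v(y) = C1 + Integral(y/cos(y), y)


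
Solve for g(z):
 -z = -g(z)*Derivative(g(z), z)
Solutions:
 g(z) = -sqrt(C1 + z^2)
 g(z) = sqrt(C1 + z^2)


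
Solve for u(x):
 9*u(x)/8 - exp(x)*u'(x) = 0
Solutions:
 u(x) = C1*exp(-9*exp(-x)/8)


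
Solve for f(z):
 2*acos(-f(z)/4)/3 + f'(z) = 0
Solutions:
 Integral(1/acos(-_y/4), (_y, f(z))) = C1 - 2*z/3


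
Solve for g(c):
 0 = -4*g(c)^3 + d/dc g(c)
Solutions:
 g(c) = -sqrt(2)*sqrt(-1/(C1 + 4*c))/2
 g(c) = sqrt(2)*sqrt(-1/(C1 + 4*c))/2


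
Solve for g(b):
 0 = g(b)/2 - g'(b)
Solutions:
 g(b) = C1*exp(b/2)


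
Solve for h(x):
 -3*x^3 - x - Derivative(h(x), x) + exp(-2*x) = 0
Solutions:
 h(x) = C1 - 3*x^4/4 - x^2/2 - exp(-2*x)/2


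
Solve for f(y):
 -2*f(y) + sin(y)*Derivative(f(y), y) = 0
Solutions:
 f(y) = C1*(cos(y) - 1)/(cos(y) + 1)


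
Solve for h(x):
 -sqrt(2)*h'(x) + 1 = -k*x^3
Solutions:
 h(x) = C1 + sqrt(2)*k*x^4/8 + sqrt(2)*x/2


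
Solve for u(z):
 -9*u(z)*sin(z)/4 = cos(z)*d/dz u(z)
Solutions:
 u(z) = C1*cos(z)^(9/4)


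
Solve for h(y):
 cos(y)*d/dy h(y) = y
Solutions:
 h(y) = C1 + Integral(y/cos(y), y)


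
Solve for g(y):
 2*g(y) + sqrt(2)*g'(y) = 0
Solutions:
 g(y) = C1*exp(-sqrt(2)*y)


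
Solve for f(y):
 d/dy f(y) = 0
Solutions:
 f(y) = C1


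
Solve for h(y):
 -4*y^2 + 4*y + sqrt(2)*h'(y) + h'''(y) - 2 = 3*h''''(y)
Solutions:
 h(y) = C1 + C2*exp(y*(-2^(2/3)*(2 + 243*sqrt(2) + sqrt(-4 + (2 + 243*sqrt(2))^2))^(1/3) - 2*2^(1/3)/(2 + 243*sqrt(2) + sqrt(-4 + (2 + 243*sqrt(2))^2))^(1/3) + 4)/36)*sin(2^(1/3)*sqrt(3)*y*(-2^(1/3)*(2 + 243*sqrt(2) + sqrt(-4 + (2 + 243*sqrt(2))^2))^(1/3) + 2/(2 + 243*sqrt(2) + sqrt(-4 + (2 + 243*sqrt(2))^2))^(1/3))/36) + C3*exp(y*(-2^(2/3)*(2 + 243*sqrt(2) + sqrt(-4 + (2 + 243*sqrt(2))^2))^(1/3) - 2*2^(1/3)/(2 + 243*sqrt(2) + sqrt(-4 + (2 + 243*sqrt(2))^2))^(1/3) + 4)/36)*cos(2^(1/3)*sqrt(3)*y*(-2^(1/3)*(2 + 243*sqrt(2) + sqrt(-4 + (2 + 243*sqrt(2))^2))^(1/3) + 2/(2 + 243*sqrt(2) + sqrt(-4 + (2 + 243*sqrt(2))^2))^(1/3))/36) + C4*exp(y*(2*2^(1/3)/(2 + 243*sqrt(2) + sqrt(-4 + (2 + 243*sqrt(2))^2))^(1/3) + 2 + 2^(2/3)*(2 + 243*sqrt(2) + sqrt(-4 + (2 + 243*sqrt(2))^2))^(1/3))/18) + 2*sqrt(2)*y^3/3 - sqrt(2)*y^2 - 4*y + sqrt(2)*y


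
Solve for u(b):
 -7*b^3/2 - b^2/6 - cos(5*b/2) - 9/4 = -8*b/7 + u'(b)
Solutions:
 u(b) = C1 - 7*b^4/8 - b^3/18 + 4*b^2/7 - 9*b/4 - 2*sin(5*b/2)/5


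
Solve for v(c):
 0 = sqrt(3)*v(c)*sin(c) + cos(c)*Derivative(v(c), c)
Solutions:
 v(c) = C1*cos(c)^(sqrt(3))


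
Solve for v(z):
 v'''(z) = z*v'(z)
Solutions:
 v(z) = C1 + Integral(C2*airyai(z) + C3*airybi(z), z)


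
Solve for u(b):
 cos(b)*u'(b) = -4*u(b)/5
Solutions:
 u(b) = C1*(sin(b) - 1)^(2/5)/(sin(b) + 1)^(2/5)


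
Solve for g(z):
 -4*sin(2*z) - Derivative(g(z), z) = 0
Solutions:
 g(z) = C1 + 2*cos(2*z)


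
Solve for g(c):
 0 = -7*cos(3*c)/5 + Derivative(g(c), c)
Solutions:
 g(c) = C1 + 7*sin(3*c)/15


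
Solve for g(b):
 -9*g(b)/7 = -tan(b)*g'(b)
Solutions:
 g(b) = C1*sin(b)^(9/7)


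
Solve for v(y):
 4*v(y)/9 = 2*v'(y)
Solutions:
 v(y) = C1*exp(2*y/9)


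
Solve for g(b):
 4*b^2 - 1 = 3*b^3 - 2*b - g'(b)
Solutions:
 g(b) = C1 + 3*b^4/4 - 4*b^3/3 - b^2 + b


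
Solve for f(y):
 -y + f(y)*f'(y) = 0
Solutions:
 f(y) = -sqrt(C1 + y^2)
 f(y) = sqrt(C1 + y^2)


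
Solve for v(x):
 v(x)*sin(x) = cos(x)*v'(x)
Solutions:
 v(x) = C1/cos(x)


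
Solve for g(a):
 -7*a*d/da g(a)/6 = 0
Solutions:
 g(a) = C1


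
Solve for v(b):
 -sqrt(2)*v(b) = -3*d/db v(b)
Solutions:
 v(b) = C1*exp(sqrt(2)*b/3)


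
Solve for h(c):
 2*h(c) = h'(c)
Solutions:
 h(c) = C1*exp(2*c)


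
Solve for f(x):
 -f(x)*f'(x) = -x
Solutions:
 f(x) = -sqrt(C1 + x^2)
 f(x) = sqrt(C1 + x^2)


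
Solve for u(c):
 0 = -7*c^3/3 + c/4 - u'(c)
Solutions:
 u(c) = C1 - 7*c^4/12 + c^2/8


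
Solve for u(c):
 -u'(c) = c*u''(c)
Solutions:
 u(c) = C1 + C2*log(c)


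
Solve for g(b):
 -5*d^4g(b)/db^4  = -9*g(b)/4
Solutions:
 g(b) = C1*exp(-5^(3/4)*sqrt(6)*b/10) + C2*exp(5^(3/4)*sqrt(6)*b/10) + C3*sin(5^(3/4)*sqrt(6)*b/10) + C4*cos(5^(3/4)*sqrt(6)*b/10)


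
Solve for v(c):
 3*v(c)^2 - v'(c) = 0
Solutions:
 v(c) = -1/(C1 + 3*c)


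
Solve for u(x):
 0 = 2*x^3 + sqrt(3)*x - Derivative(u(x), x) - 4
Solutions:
 u(x) = C1 + x^4/2 + sqrt(3)*x^2/2 - 4*x


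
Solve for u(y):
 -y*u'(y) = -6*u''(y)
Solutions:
 u(y) = C1 + C2*erfi(sqrt(3)*y/6)


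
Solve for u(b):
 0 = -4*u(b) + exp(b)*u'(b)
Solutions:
 u(b) = C1*exp(-4*exp(-b))


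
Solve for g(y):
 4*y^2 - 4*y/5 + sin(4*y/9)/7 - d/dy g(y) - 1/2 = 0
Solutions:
 g(y) = C1 + 4*y^3/3 - 2*y^2/5 - y/2 - 9*cos(4*y/9)/28


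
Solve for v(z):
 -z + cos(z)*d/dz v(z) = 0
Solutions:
 v(z) = C1 + Integral(z/cos(z), z)


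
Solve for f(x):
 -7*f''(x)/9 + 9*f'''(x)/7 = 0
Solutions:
 f(x) = C1 + C2*x + C3*exp(49*x/81)


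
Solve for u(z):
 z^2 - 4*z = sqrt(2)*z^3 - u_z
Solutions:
 u(z) = C1 + sqrt(2)*z^4/4 - z^3/3 + 2*z^2


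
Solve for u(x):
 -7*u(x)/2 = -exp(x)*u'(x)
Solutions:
 u(x) = C1*exp(-7*exp(-x)/2)


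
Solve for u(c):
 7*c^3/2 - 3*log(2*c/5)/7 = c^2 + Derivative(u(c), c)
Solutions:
 u(c) = C1 + 7*c^4/8 - c^3/3 - 3*c*log(c)/7 - 3*c*log(2)/7 + 3*c/7 + 3*c*log(5)/7


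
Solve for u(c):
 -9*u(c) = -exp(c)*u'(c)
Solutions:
 u(c) = C1*exp(-9*exp(-c))


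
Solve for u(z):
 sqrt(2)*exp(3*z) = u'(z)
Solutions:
 u(z) = C1 + sqrt(2)*exp(3*z)/3


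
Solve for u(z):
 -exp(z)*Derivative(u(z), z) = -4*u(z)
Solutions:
 u(z) = C1*exp(-4*exp(-z))


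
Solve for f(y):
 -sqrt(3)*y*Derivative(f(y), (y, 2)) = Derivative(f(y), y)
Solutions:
 f(y) = C1 + C2*y^(1 - sqrt(3)/3)


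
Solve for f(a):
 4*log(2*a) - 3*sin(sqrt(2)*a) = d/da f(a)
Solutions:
 f(a) = C1 + 4*a*log(a) - 4*a + 4*a*log(2) + 3*sqrt(2)*cos(sqrt(2)*a)/2


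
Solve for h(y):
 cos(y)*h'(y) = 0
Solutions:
 h(y) = C1


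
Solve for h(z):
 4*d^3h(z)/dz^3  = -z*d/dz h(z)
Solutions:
 h(z) = C1 + Integral(C2*airyai(-2^(1/3)*z/2) + C3*airybi(-2^(1/3)*z/2), z)


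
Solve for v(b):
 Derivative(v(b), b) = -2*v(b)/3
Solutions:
 v(b) = C1*exp(-2*b/3)


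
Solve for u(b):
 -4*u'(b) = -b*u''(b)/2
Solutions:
 u(b) = C1 + C2*b^9


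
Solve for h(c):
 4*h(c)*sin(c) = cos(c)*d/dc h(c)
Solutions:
 h(c) = C1/cos(c)^4


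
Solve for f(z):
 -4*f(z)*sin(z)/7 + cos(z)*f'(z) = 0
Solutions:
 f(z) = C1/cos(z)^(4/7)


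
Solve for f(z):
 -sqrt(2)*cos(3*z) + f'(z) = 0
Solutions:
 f(z) = C1 + sqrt(2)*sin(3*z)/3


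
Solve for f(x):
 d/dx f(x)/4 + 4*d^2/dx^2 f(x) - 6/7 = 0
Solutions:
 f(x) = C1 + C2*exp(-x/16) + 24*x/7


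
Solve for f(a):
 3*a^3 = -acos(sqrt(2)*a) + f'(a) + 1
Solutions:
 f(a) = C1 + 3*a^4/4 + a*acos(sqrt(2)*a) - a - sqrt(2)*sqrt(1 - 2*a^2)/2


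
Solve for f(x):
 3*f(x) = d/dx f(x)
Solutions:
 f(x) = C1*exp(3*x)


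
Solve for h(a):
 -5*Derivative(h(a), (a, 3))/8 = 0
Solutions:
 h(a) = C1 + C2*a + C3*a^2


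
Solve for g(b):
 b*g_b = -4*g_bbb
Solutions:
 g(b) = C1 + Integral(C2*airyai(-2^(1/3)*b/2) + C3*airybi(-2^(1/3)*b/2), b)


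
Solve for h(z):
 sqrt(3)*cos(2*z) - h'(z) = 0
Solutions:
 h(z) = C1 + sqrt(3)*sin(2*z)/2


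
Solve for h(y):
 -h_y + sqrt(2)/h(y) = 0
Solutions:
 h(y) = -sqrt(C1 + 2*sqrt(2)*y)
 h(y) = sqrt(C1 + 2*sqrt(2)*y)


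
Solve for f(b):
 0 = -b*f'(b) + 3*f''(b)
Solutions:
 f(b) = C1 + C2*erfi(sqrt(6)*b/6)


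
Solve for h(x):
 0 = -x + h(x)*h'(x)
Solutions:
 h(x) = -sqrt(C1 + x^2)
 h(x) = sqrt(C1 + x^2)


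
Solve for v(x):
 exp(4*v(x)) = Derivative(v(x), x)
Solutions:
 v(x) = log(-(-1/(C1 + 4*x))^(1/4))
 v(x) = log(-1/(C1 + 4*x))/4
 v(x) = log(-I*(-1/(C1 + 4*x))^(1/4))
 v(x) = log(I*(-1/(C1 + 4*x))^(1/4))


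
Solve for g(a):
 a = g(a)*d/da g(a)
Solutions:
 g(a) = -sqrt(C1 + a^2)
 g(a) = sqrt(C1 + a^2)


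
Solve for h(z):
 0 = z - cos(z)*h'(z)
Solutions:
 h(z) = C1 + Integral(z/cos(z), z)


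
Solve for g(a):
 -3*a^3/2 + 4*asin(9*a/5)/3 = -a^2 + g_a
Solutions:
 g(a) = C1 - 3*a^4/8 + a^3/3 + 4*a*asin(9*a/5)/3 + 4*sqrt(25 - 81*a^2)/27


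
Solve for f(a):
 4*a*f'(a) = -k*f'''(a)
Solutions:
 f(a) = C1 + Integral(C2*airyai(2^(2/3)*a*(-1/k)^(1/3)) + C3*airybi(2^(2/3)*a*(-1/k)^(1/3)), a)


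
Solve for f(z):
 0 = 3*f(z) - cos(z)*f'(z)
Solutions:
 f(z) = C1*(sin(z) + 1)^(3/2)/(sin(z) - 1)^(3/2)


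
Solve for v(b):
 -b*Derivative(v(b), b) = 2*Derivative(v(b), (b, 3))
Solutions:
 v(b) = C1 + Integral(C2*airyai(-2^(2/3)*b/2) + C3*airybi(-2^(2/3)*b/2), b)


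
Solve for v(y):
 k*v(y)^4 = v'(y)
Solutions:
 v(y) = (-1/(C1 + 3*k*y))^(1/3)
 v(y) = (-1/(C1 + k*y))^(1/3)*(-3^(2/3) - 3*3^(1/6)*I)/6
 v(y) = (-1/(C1 + k*y))^(1/3)*(-3^(2/3) + 3*3^(1/6)*I)/6


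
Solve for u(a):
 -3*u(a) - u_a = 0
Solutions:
 u(a) = C1*exp(-3*a)


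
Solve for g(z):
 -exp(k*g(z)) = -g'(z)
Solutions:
 g(z) = Piecewise((log(-1/(C1*k + k*z))/k, Ne(k, 0)), (nan, True))
 g(z) = Piecewise((C1 + z, Eq(k, 0)), (nan, True))


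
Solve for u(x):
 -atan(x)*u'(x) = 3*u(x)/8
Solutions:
 u(x) = C1*exp(-3*Integral(1/atan(x), x)/8)


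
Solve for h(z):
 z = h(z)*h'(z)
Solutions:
 h(z) = -sqrt(C1 + z^2)
 h(z) = sqrt(C1 + z^2)


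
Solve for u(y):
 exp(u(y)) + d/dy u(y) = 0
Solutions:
 u(y) = log(1/(C1 + y))


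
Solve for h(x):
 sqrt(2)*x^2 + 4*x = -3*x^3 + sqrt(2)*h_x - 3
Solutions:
 h(x) = C1 + 3*sqrt(2)*x^4/8 + x^3/3 + sqrt(2)*x^2 + 3*sqrt(2)*x/2


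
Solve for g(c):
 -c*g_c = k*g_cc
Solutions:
 g(c) = C1 + C2*sqrt(k)*erf(sqrt(2)*c*sqrt(1/k)/2)
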